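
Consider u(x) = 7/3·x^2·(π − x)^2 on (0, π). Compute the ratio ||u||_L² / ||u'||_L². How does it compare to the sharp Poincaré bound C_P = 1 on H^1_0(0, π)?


||u||_L² / ||u'||_L² = sqrt(3)*π/6 < C_P = 1.

u(x) = 7/3·x^2·(π − x)^2, so u'(x) = 14*x*(x - π)*(2*x - π)/3.
u(x) = 7/3·x^2·(π − x)^2 vanishes at x = 0 and x = π, so u ∈ H^1_0(0, π). Differentiate via the product rule and integrate the resulting polynomials term by term.
  ∫_0^π u² dx = ∫_0^π (49*x^8/9 - 196*π*x^7/9 + 98*π^2*x^6/3 - 196*π^3*x^5/9 + 49*π^4*x^4/9) dx. Term by term:
    ∫_0^π 49*x^8/9 dx = 49*π^9/81;  ∫_0^π -196*π*x^7/9 dx = -49*π^9/18;  ∫_0^π 98*π^2*x^6/3 dx = 14*π^9/3;
    ∫_0^π -196*π^3*x^5/9 dx = -98*π^9/27;  ∫_0^π 49*π^4*x^4/9 dx = 49*π^9/45.
  Sum: 49*π^9/81 − 49*π^9/18 + 14*π^9/3 − 98*π^9/27 + 49*π^9/45 = 7*π^9/810.
  ∫_0^π (u')² dx = ∫_0^π (784*x^6/9 - 784*π*x^5/3 + 2548*π^2*x^4/9 - 392*π^3*x^3/3 + 196*π^4*x^2/9) dx. Term by term:
    ∫_0^π 784*x^6/9 dx = 112*π^7/9;  ∫_0^π -784*π*x^5/3 dx = -392*π^7/9;  ∫_0^π 2548*π^2*x^4/9 dx = 2548*π^7/45;
    ∫_0^π -392*π^3*x^3/3 dx = -98*π^7/3;  ∫_0^π 196*π^4*x^2/9 dx = 196*π^7/27.
  Sum: 112*π^7/9 − 392*π^7/9 + 2548*π^7/45 − 98*π^7/3 + 196*π^7/27 = 14*π^7/135.
∫_0^π u² dx = 7*π^9/810, so ||u||_L² = sqrt(70)*π^(9/2)/90.
∫_0^π (u')² dx = 14*π^7/135, so ||u'||_L² = sqrt(210)*π^(7/2)/45.
Ratio ||u||_L² / ||u'||_L² = sqrt(3)*π/6.
Sharp Poincaré constant on H^1_0(0, π) is C_P = L/π = 1, achieved by sin(x).
A polynomial bump cannot attain the sharp Poincaré constant (only the first sine eigenfunction does), so the ratio is strictly less than C_P, consistent with ||u||_L² ≤ C_P ||u'||_L².


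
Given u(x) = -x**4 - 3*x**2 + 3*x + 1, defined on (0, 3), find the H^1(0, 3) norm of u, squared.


||u||_{H^1}^2 = 145599/14

The H^1 norm (squared) on an interval (0, L) is
  ||u||_{H^1}^2 = ∫_0^L u(x)^2 dx + ∫_0^L u'(x)^2 dx.
Compute u'(x) = -4*x**3 - 6*x + 3.
Then u(x)^2 = x**8 + 6*x**6 - 6*x**5 + 7*x**4 - 18*x**3 + 3*x**2 + 6*x + 1 and u'(x)^2 = 16*x**6 + 48*x**4 - 24*x**3 + 36*x**2 - 36*x + 9.
Integrate each monomial from 0 to 3 using ∫_0^3 c·x^n dx = c·3^(n+1)/(n+1):
  ∫_0^3 u(x)^2 dx = ∫_0^3 (x^8 + 6*x^6 - 6*x^5 + 7*x^4 - 18*x^3 + 3*x^2 + 6*x + 1) dx. Term by term:
    ∫_0^3 x^8 dx = 2187;  ∫_0^3 6*x^6 dx = 13122/7;  ∫_0^3 -6*x^5 dx = -729;
    ∫_0^3 7*x^4 dx = 1701/5;  ∫_0^3 -18*x^3 dx = -729/2;  ∫_0^3 3*x^2 dx = 27;
    ∫_0^3 6*x dx = 27;  ∫_0^3 1 dx = 3.
  Sum: 2187 + 13122/7 − 729 + 1701/5 − 729/2 + 27 + 27 + 3 = 235569/70.
  ∫_0^3 u'(x)^2 dx = ∫_0^3 (16*x^6 + 48*x^4 - 24*x^3 + 36*x^2 - 36*x + 9) dx. Term by term:
    ∫_0^3 16*x^6 dx = 34992/7;  ∫_0^3 48*x^4 dx = 11664/5;  ∫_0^3 -24*x^3 dx = -486;
    ∫_0^3 36*x^2 dx = 324;  ∫_0^3 -36*x dx = -162;  ∫_0^3 9 dx = 27.
  Sum: 34992/7 + 11664/5 − 486 + 324 − 162 + 27 = 246213/35.
Adding: ||u||_{H^1}^2 = 235569/70 + 246213/35 = 145599/14.


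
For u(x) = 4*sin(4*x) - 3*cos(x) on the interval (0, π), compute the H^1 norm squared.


||u||_{H^1(0,π)}^2 = -128/5 + 145*π

u'(x) = 3*sin(x) + 16*cos(4*x).
Expand u² and (u')² and integrate term by term on (0, π), using: for integers n ≥ 1, ∫_0^π sin²(nx) dx = ∫_0^π cos²(nx) dx = π/2; for n ≠ n', ∫_0^π sin(nx)sin(n'x) dx = ∫_0^π cos(nx)cos(n'x) dx = 0; and by product-to-sum, ∫_0^π sin(nx)cos(n'x) dx = ½∫_0^π [sin((n+n')x) + sin((n−n')x)] dx, which is 0 when n+n' is even and 2n/(n²−n'²) when n+n' is odd (it need not vanish on (0, π)).
  u² squared terms: (-3)²·∫cos(x)² dx = 9·π/2 = 9*π/2;  (4)²·∫sin(4x)² dx = 16·π/2 = 8*π.
  u² cross terms: 2·(-3)·(4)·∫cos(x)·sin(4x) dx = -24·(8/15) = -64/5.
  So ∫_0^π u² dx = 9*π/2 + 8*π − 64/5 = -64/5 + 25*π/2.
  (u')² squared terms: (3)²·∫sin(x)² dx = 9·π/2 = 9*π/2;  (16)²·∫cos(4x)² dx = 256·π/2 = 128*π.
  (u')² cross terms: 2·(3)·(16)·∫sin(x)·cos(4x) dx = 96·(-2/15) = -64/5.
  So ∫_0^π (u')² dx = 9*π/2 + 128*π − 64/5 = -64/5 + 265*π/2.
||u||_{H^1}^2 = (-64/5 + 25*π/2) + (-64/5 + 265*π/2) = -128/5 + 145*π.


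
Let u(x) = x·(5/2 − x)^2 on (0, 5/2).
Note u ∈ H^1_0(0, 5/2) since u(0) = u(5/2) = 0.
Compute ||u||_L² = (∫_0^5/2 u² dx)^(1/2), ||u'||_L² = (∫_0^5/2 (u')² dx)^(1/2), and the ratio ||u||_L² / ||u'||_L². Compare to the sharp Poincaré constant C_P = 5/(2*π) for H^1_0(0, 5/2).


||u||_L² / ||u'||_L² = 5*sqrt(14)/28 < C_P = 5/(2*π).

u(x) = x·(5/2 − x)^2, so u'(x) = (2*x - 5)*(6*x - 5)/4.
u(x) = x·(5/2 − x)^2 vanishes at x = 0 and x = 5/2, so u ∈ H^1_0(0, 5/2). Differentiate via the product rule and integrate the resulting polynomials term by term.
  ∫_0^5/2 u² dx = ∫_0^5/2 (x^6 - 10*x^5 + 75*x^4/2 - 125*x^3/2 + 625*x^2/16) dx. Term by term:
    ∫_0^5/2 x^6 dx = 78125/896;  ∫_0^5/2 -10*x^5 dx = -78125/192;  ∫_0^5/2 75*x^4/2 dx = 46875/64;
    ∫_0^5/2 -125*x^3/2 dx = -78125/128;  ∫_0^5/2 625*x^2/16 dx = 78125/384.
  Sum: 78125/896 − 78125/192 + 46875/64 − 78125/128 + 78125/384 = 15625/2688.
  ∫_0^5/2 (u')² dx = ∫_0^5/2 (9*x^4 - 60*x^3 + 275*x^2/2 - 125*x + 625/16) dx. Term by term:
    ∫_0^5/2 9*x^4 dx = 5625/32;  ∫_0^5/2 -60*x^3 dx = -9375/16;  ∫_0^5/2 275*x^2/2 dx = 34375/48;
    ∫_0^5/2 -125*x dx = -3125/8;  ∫_0^5/2 625/16 dx = 3125/32.
  Sum: 5625/32 − 9375/16 + 34375/48 − 3125/8 + 3125/32 = 625/48.
∫_0^5/2 u² dx = 15625/2688, so ||u||_L² = 125*sqrt(42)/336.
∫_0^5/2 (u')² dx = 625/48, so ||u'||_L² = 25*sqrt(3)/12.
Ratio ||u||_L² / ||u'||_L² = 5*sqrt(14)/28.
Sharp Poincaré constant on H^1_0(0, 5/2) is C_P = L/π = 5/(2*π), achieved by sin(2*π/5·x).
A polynomial bump cannot attain the sharp Poincaré constant (only the first sine eigenfunction does), so the ratio is strictly less than C_P, consistent with ||u||_L² ≤ C_P ||u'||_L².


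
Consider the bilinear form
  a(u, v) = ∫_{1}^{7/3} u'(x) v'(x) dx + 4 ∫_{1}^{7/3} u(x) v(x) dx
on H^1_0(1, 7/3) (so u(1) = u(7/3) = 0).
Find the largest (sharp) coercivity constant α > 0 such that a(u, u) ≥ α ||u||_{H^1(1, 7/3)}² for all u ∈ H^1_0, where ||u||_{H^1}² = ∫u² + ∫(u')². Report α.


α = 1

Coercivity of a(·,·) on H^1_0(1, 7/3) means a(u, u) ≥ α ||u||_{H^1}² for every u ∈ H^1_0.
The interval has length L = 4/3, and Poincaré/coercivity depend only on L. Here a(u, u) = ∫(u')² + (4)·∫u².
Here c = 4 ≥ 1, so a(u,u) = ∫(u')² + c∫u² ≥ ∫(u')² + ∫u² = ||u||_{H^1}², i.e. α = 1 works. No larger α is possible: a(u,u) ≥ α||u||_{H^1}² means (1−α)∫(u')² ≥ (α−c)∫u², and for the modes u_n = sin(nπ(x−x₀)/L) (x₀ the left endpoint) one has ∫u_n²/∫(u_n')² = (L/(nπ))² → 0, so a(u_n,u_n)/||u_n||_{H^1}² → 1. Hence the optimal constant is α = 1.
Therefore α = 1.


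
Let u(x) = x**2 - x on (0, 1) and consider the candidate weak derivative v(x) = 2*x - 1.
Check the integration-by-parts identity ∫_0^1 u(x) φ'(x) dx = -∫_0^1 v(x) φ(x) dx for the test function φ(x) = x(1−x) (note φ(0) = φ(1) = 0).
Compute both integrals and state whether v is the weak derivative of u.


LHS = 0, RHS = 0. Yes, v = u' weakly.

u(x) = x**2 - x, classical derivative u'(x) = 2*x - 1.
φ(x) = x(1−x), so φ'(x) = 1 - 2*x.
Note φ(0) = φ(1) = 0, so the boundary term u·φ vanishes.
LHS = ∫_0^1 u(x) φ'(x) dx = ∫_0^1 (-2*x^3 + 3*x^2 - x) dx. Term by term:
  ∫_0^1 -2*x^3 dx = -1/2;  ∫_0^1 3*x^2 dx = 1;  ∫_0^1 -x dx = -1/2.
Sum: -1/2 + 1 − 1/2 = 0.
So LHS = 0.
∫_0^1 v(x) φ(x) dx = ∫_0^1 (-2*x^3 + 3*x^2 - x) dx. Term by term:
  ∫_0^1 -2*x^3 dx = -1/2;  ∫_0^1 3*x^2 dx = 1;  ∫_0^1 -x dx = -1/2.
Sum: -1/2 + 1 − 1/2 = 0.
So RHS = -∫_0^1 v(x) φ(x) dx = 0.
LHS = RHS, so the identity holds for this test φ.
Moreover u is smooth here and v(x) = u'(x) = 2*x - 1 pointwise, so the identity holds for every test function. Hence v is the weak derivative of u.


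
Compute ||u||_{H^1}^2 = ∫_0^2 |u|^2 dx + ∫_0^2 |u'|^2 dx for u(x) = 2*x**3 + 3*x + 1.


||u||_{H^1}^2 = 19192/35

The H^1 norm (squared) on an interval (0, L) is
  ||u||_{H^1}^2 = ∫_0^L u(x)^2 dx + ∫_0^L u'(x)^2 dx.
Compute u'(x) = 6*x**2 + 3.
Then u(x)^2 = 4*x**6 + 12*x**4 + 4*x**3 + 9*x**2 + 6*x + 1 and u'(x)^2 = 36*x**4 + 36*x**2 + 9.
Integrate each monomial from 0 to 2 using ∫_0^2 c·x^n dx = c·2^(n+1)/(n+1):
  ∫_0^2 u(x)^2 dx = ∫_0^2 (4*x^6 + 12*x^4 + 4*x^3 + 9*x^2 + 6*x + 1) dx. Term by term:
    ∫_0^2 4*x^6 dx = 512/7;  ∫_0^2 12*x^4 dx = 384/5;  ∫_0^2 4*x^3 dx = 16;
    ∫_0^2 9*x^2 dx = 24;  ∫_0^2 6*x dx = 12;  ∫_0^2 1 dx = 2.
  Sum: 512/7 + 384/5 + 16 + 24 + 12 + 2 = 7138/35.
  ∫_0^2 u'(x)^2 dx = ∫_0^2 (36*x^4 + 36*x^2 + 9) dx. Term by term:
    ∫_0^2 36*x^4 dx = 1152/5;  ∫_0^2 36*x^2 dx = 96;  ∫_0^2 9 dx = 18.
  Sum: 1152/5 + 96 + 18 = 1722/5.
Adding: ||u||_{H^1}^2 = 7138/35 + 1722/5 = 19192/35.


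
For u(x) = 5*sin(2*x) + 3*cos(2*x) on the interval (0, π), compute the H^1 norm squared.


||u||_{H^1(0,π)}^2 = 85*π

u'(x) = -6*sin(2*x) + 10*cos(2*x).
Expand u² and (u')² and integrate term by term on (0, π), using: for integers n ≥ 1, ∫_0^π sin²(nx) dx = ∫_0^π cos²(nx) dx = π/2; for n ≠ n', ∫_0^π sin(nx)sin(n'x) dx = ∫_0^π cos(nx)cos(n'x) dx = 0; and by product-to-sum, ∫_0^π sin(nx)cos(n'x) dx = ½∫_0^π [sin((n+n')x) + sin((n−n')x)] dx, which is 0 when n+n' is even and 2n/(n²−n'²) when n+n' is odd (it need not vanish on (0, π)).
  u² squared terms: (3)²·∫cos(2x)² dx = 9·π/2 = 9*π/2;  (5)²·∫sin(2x)² dx = 25·π/2 = 25*π/2.
  u² cross terms: 2·(3)·(5)·∫cos(2x)·sin(2x) dx = 30·(0) = 0.
  So ∫_0^π u² dx = 9*π/2 + 25*π/2 + 0 = 17*π.
  (u')² squared terms: (-6)²·∫sin(2x)² dx = 36·π/2 = 18*π;  (10)²·∫cos(2x)² dx = 100·π/2 = 50*π.
  (u')² cross terms: 2·(-6)·(10)·∫sin(2x)·cos(2x) dx = -120·(0) = 0.
  So ∫_0^π (u')² dx = 18*π + 50*π + 0 = 68*π.
||u||_{H^1}^2 = (17*π) + (68*π) = 85*π.


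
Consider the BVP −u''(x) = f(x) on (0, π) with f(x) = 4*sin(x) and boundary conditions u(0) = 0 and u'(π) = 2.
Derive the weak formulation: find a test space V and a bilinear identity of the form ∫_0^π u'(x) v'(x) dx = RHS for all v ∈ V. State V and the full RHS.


V = {v ∈ H^1(0, π) : v(0) = 0} (test functions vanish at x = 0 where u is specified); weak form: ∫_0^π u'v' dx = ∫_0^π (4*sin(x)) v dx + 2·v(π) for all v ∈ V.

Multiply both sides by a test function v and integrate from 0 to π:
  ∫_0^π −u''(x) v(x) dx = ∫_0^π f(x) v(x) dx.
Integrate the LHS by parts once:
  ∫_0^π −u'' v dx = −[u'(x) v(x)]_0^π + ∫_0^π u'(x) v'(x) dx.
Thus ∫_0^π u'(x) v'(x) dx = ∫_0^π f(x) v(x) dx + [u'(x) v(x)]_0^π.
Choose V so that boundary terms are either known or forced to vanish.
Mixed BC: u(0) = 0 (Dirichlet) and u'(π) = 2 (Neumann). Define V = {v ∈ H^1(0, π) : v(0) = 0}. Then [u' v]_0^π = u'(π)·v(π) − u'(0)·0 = 2·v(π).
Weak formulation: find u (satisfying any essential BC) such that ∫_0^π u'(x) v'(x) dx = ∫_0^π f v dx + 2·v(π) for all v ∈ V (Dirichlet at 0 absorbed into V; Neumann datum at x = π contributes the boundary term).
Substituting f(x) = 4*sin(x), the right-hand side is ∫_0^π (4*sin(x)) v dx + 2·v(π).


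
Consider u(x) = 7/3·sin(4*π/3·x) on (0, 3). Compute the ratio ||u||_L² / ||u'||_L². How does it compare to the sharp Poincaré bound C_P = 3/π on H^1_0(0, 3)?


||u||_L² / ||u'||_L² = 3/(4*π) < C_P = 3/π.

u(x) = 7/3·sin(4*π/3·x), so u'(x) = 28*π*cos(4*π*x/3)/9.
Writing u(x) = A·sin(kπx/L) with A = 7/3 and k = 4, use ∫_0^L sin²(kπx/L) dx = L/2 and ∫_0^L cos²(kπx/L) dx = L/2.
u² = 49/9·sin²(4*π/3·x) and (u')² = 784*π^2/81·cos²(4*π/3·x), and each of sin², cos² integrates to L/2 = 3/2 over (0, 3).
∫_0^3 u² dx = 49/6, so ||u||_L² = 7*sqrt(6)/6.
∫_0^3 (u')² dx = 392*π^2/27, so ||u'||_L² = 14*sqrt(6)*π/9.
Ratio ||u||_L² / ||u'||_L² = 3/(4*π).
Sharp Poincaré constant on H^1_0(0, 3) is C_P = L/π = 3/π, achieved by sin(π/3·x).
This is the k = 4 harmonic; the ratio L/(kπ) is strictly less than C_P = L/π, consistent with the sharp inequality ||u||_L² ≤ C_P ||u'||_L².


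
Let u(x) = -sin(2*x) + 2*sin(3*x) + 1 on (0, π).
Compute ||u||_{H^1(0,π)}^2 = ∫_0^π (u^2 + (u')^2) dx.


||u||_{H^1(0,π)}^2 = 8/3 + 47*π/2

u'(x) = -2*cos(2*x) + 6*cos(3*x).
Expand u² and (u')² and integrate term by term on (0, π), using: for integers n ≥ 1, ∫_0^π sin²(nx) dx = ∫_0^π cos²(nx) dx = π/2; for n ≠ n', ∫_0^π sin(nx)sin(n'x) dx = ∫_0^π cos(nx)cos(n'x) dx = 0; and by product-to-sum, ∫_0^π sin(nx)cos(n'x) dx = ½∫_0^π [sin((n+n')x) + sin((n−n')x)] dx, which is 0 when n+n' is even and 2n/(n²−n'²) when n+n' is odd (it need not vanish on (0, π)). For the constant mode: ∫_0^π 1 dx = π, ∫_0^π cos(nx) dx = 0, ∫_0^π sin(nx) dx = (1−(−1)^n)/n.
  u² squared terms: (1)²·∫1 dx = 1·π = π;  (-1)²·∫sin(2x)² dx = 1·π/2 = π/2;  (2)²·∫sin(3x)² dx = 4·π/2 = 2*π.
  u² cross terms: 2·(1)·(-1)·∫1·sin(2x) dx = -2·(0) = 0;  2·(1)·(2)·∫1·sin(3x) dx = 4·(2/3) = 8/3;  2·(-1)·(2)·∫sin(2x)·sin(3x) dx = -4·(0) = 0.
  So ∫_0^π u² dx = π + π/2 + 2*π + 0 + 8/3 + 0 = 8/3 + 7*π/2.
  (u')² squared terms: (-2)²·∫cos(2x)² dx = 4·π/2 = 2*π;  (6)²·∫cos(3x)² dx = 36·π/2 = 18*π.
  (u')² cross terms: 2·(-2)·(6)·∫cos(2x)·cos(3x) dx = -24·(0) = 0.
  So ∫_0^π (u')² dx = 2*π + 18*π + 0 = 20*π.
||u||_{H^1}^2 = (8/3 + 7*π/2) + (20*π) = 8/3 + 47*π/2.


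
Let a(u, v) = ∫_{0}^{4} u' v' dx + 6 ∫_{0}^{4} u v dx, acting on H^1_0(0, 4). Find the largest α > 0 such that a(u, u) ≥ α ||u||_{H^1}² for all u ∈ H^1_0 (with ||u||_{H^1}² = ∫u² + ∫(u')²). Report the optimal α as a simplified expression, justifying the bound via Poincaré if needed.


α = 1

Coercivity of a(·,·) on H^1_0(0, 4) means a(u, u) ≥ α ||u||_{H^1}² for every u ∈ H^1_0.
The interval has length L = 4, and Poincaré/coercivity depend only on L. Here a(u, u) = ∫(u')² + (6)·∫u².
Here c = 6 ≥ 1, so a(u,u) = ∫(u')² + c∫u² ≥ ∫(u')² + ∫u² = ||u||_{H^1}², i.e. α = 1 works. No larger α is possible: a(u,u) ≥ α||u||_{H^1}² means (1−α)∫(u')² ≥ (α−c)∫u², and for the modes u_n = sin(nπ(x−x₀)/L) (x₀ the left endpoint) one has ∫u_n²/∫(u_n')² = (L/(nπ))² → 0, so a(u_n,u_n)/||u_n||_{H^1}² → 1. Hence the optimal constant is α = 1.
Therefore α = 1.


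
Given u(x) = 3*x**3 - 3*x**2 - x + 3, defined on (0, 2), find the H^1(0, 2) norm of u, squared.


||u||_{H^1}^2 = 21928/105

The H^1 norm (squared) on an interval (0, L) is
  ||u||_{H^1}^2 = ∫_0^L u(x)^2 dx + ∫_0^L u'(x)^2 dx.
Compute u'(x) = 9*x**2 - 6*x - 1.
Then u(x)^2 = 9*x**6 - 18*x**5 + 3*x**4 + 24*x**3 - 17*x**2 - 6*x + 9 and u'(x)^2 = 81*x**4 - 108*x**3 + 18*x**2 + 12*x + 1.
Integrate each monomial from 0 to 2 using ∫_0^2 c·x^n dx = c·2^(n+1)/(n+1):
  ∫_0^2 u(x)^2 dx = ∫_0^2 (9*x^6 - 18*x^5 + 3*x^4 + 24*x^3 - 17*x^2 - 6*x + 9) dx. Term by term:
    ∫_0^2 9*x^6 dx = 1152/7;  ∫_0^2 -18*x^5 dx = -192;  ∫_0^2 3*x^4 dx = 96/5;
    ∫_0^2 24*x^3 dx = 96;  ∫_0^2 -17*x^2 dx = -136/3;  ∫_0^2 -6*x dx = -12;
    ∫_0^2 9 dx = 18.
  Sum: 1152/7 − 192 + 96/5 + 96 − 136/3 − 12 + 18 = 5086/105.
  ∫_0^2 u'(x)^2 dx = ∫_0^2 (81*x^4 - 108*x^3 + 18*x^2 + 12*x + 1) dx. Term by term:
    ∫_0^2 81*x^4 dx = 2592/5;  ∫_0^2 -108*x^3 dx = -432;  ∫_0^2 18*x^2 dx = 48;
    ∫_0^2 12*x dx = 24;  ∫_0^2 1 dx = 2.
  Sum: 2592/5 − 432 + 48 + 24 + 2 = 802/5.
Adding: ||u||_{H^1}^2 = 5086/105 + 802/5 = 21928/105.


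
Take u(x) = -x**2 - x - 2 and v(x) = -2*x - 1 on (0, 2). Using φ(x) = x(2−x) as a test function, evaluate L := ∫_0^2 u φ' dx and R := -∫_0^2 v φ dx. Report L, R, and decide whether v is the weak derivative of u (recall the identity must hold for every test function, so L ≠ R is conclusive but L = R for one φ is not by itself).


LHS = 4, RHS = 4. Yes, v = u' weakly.

u(x) = -x**2 - x - 2, classical derivative u'(x) = -2*x - 1.
φ(x) = x(2−x), so φ'(x) = 2 - 2*x.
Note φ(0) = φ(2) = 0, so the boundary term u·φ vanishes.
LHS = ∫_0^2 u(x) φ'(x) dx = ∫_0^2 (2*x^3 + 2*x - 4) dx. Term by term:
  ∫_0^2 2*x^3 dx = 8;  ∫_0^2 2*x dx = 4;  ∫_0^2 -4 dx = -8.
Sum: 8 + 4 − 8 = 4.
So LHS = 4.
∫_0^2 v(x) φ(x) dx = ∫_0^2 (2*x^3 - 3*x^2 - 2*x) dx. Term by term:
  ∫_0^2 2*x^3 dx = 8;  ∫_0^2 -3*x^2 dx = -8;  ∫_0^2 -2*x dx = -4.
Sum: 8 − 8 − 4 = -4.
So RHS = -∫_0^2 v(x) φ(x) dx = 4.
LHS = RHS, so the identity holds for this test φ.
Moreover u is smooth here and v(x) = u'(x) = -2*x - 1 pointwise, so the identity holds for every test function. Hence v is the weak derivative of u.


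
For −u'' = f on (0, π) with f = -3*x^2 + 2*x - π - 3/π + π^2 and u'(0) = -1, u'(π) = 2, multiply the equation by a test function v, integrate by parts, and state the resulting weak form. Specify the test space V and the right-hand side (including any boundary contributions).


V = H^1(0, π) (v unrestricted at boundary; u is determined up to an additive constant); weak form: ∫_0^π u'v' dx = ∫_0^π (-3*x^2 + 2*x - π - 3/π + π^2) v dx + 2·v(π) + v(0) for all v ∈ V.

Multiply both sides by a test function v and integrate from 0 to π:
  ∫_0^π −u''(x) v(x) dx = ∫_0^π f(x) v(x) dx.
Integrate the LHS by parts once:
  ∫_0^π −u'' v dx = −[u'(x) v(x)]_0^π + ∫_0^π u'(x) v'(x) dx.
Thus ∫_0^π u'(x) v'(x) dx = ∫_0^π f(x) v(x) dx + [u'(x) v(x)]_0^π.
Choose V so that boundary terms are either known or forced to vanish.
u has inhomogeneous Neumann u'(0) = -1, u'(π) = 2. [u' v]_0^π = (2)·v(π) − (-1)·v(0) = 2·v(π) + v(0). Take V = H^1(0, π); boundary term becomes part of RHS.
Weak formulation: find u (satisfying any essential BC) such that ∫_0^π u'(x) v'(x) dx = ∫_0^π f v dx + 2·v(π) + v(0) for all v ∈ V (Neumann data are natural BCs: they enter the RHS as boundary terms).
Substituting f(x) = -3*x^2 + 2*x - π - 3/π + π^2, the right-hand side is ∫_0^π (-3*x^2 + 2*x - π - 3/π + π^2) v dx + 2·v(π) + v(0).
Compatibility check (pure Neumann): taking v ≡ 1 ∈ V gives 0 = ∫_0^π f dx + (2) − (-1), i.e. ∫_0^π f dx must equal u'(0) − u'(π) = -3. Indeed ∫_0^π (-3*x^2 + 2*x - π - 3/π + π^2) dx = -3, so the data are compatible. The solution is then unique only up to an additive constant (fix it e.g. by requiring ∫_0^π u dx = 0).


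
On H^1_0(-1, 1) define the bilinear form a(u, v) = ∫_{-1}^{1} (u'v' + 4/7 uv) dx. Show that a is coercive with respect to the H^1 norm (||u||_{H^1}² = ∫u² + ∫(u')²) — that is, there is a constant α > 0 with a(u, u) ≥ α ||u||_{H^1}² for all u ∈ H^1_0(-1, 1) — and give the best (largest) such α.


α = (16/7 + π^2)/(4 + π^2)

Coercivity of a(·,·) on H^1_0(-1, 1) means a(u, u) ≥ α ||u||_{H^1}² for every u ∈ H^1_0.
The interval has length L = 2, and Poincaré/coercivity depend only on L. Here a(u, u) = ∫(u')² + (4/7)·∫u².
Here 0 < c = 4/7 < 1. The condition a(u,u) ≥ α||u||_{H^1}² reads (1−α)∫(u')² ≥ (α−c)∫u². Any admissible α is ≤ 1 (rapidly oscillating u have ∫u²/∫(u')² → 0), and α = 1 would force 0 ≥ (1−c)∫u², impossible since c < 1; so 1−α > 0. By the sharp Poincaré inequality on H^1_0 of an interval of length L, ∫(u')² ≥ (π/L)²∫u² with equality for the first sine mode sin(π(x−x₀)/L) (x₀ the left endpoint), so the inequality holds for all u iff (1−α)(π/L)² ≥ α − c, i.e. α ≤ ((π/L)² + c)/((π/L)² + 1) = (1 + c(L/π)²)/(1 + (L/π)²). With (π/L)² = π^2/4 and c = 4/7, the largest admissible constant is α = ((π/L)² + c)/((π/L)² + 1).
Simplifying, α = (16/7 + π^2)/(4 + π^2).


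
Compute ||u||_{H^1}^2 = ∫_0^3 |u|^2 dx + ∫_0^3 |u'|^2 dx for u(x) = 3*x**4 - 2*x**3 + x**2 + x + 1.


||u||_{H^1}^2 = 224391/5

The H^1 norm (squared) on an interval (0, L) is
  ||u||_{H^1}^2 = ∫_0^L u(x)^2 dx + ∫_0^L u'(x)^2 dx.
Compute u'(x) = 12*x**3 - 6*x**2 + 2*x + 1.
Then u(x)^2 = 9*x**8 - 12*x**7 + 10*x**6 + 2*x**5 + 3*x**4 - 2*x**3 + 3*x**2 + 2*x + 1 and u'(x)^2 = 144*x**6 - 144*x**5 + 84*x**4 - 8*x**2 + 4*x + 1.
Integrate each monomial from 0 to 3 using ∫_0^3 c·x^n dx = c·3^(n+1)/(n+1):
  ∫_0^3 u(x)^2 dx = ∫_0^3 (9*x^8 - 12*x^7 + 10*x^6 + 2*x^5 + 3*x^4 - 2*x^3 + 3*x^2 + 2*x + 1) dx. Term by term:
    ∫_0^3 9*x^8 dx = 19683;  ∫_0^3 -12*x^7 dx = -19683/2;  ∫_0^3 10*x^6 dx = 21870/7;
    ∫_0^3 2*x^5 dx = 243;  ∫_0^3 3*x^4 dx = 729/5;  ∫_0^3 -2*x^3 dx = -81/2;
    ∫_0^3 3*x^2 dx = 27;  ∫_0^3 2*x dx = 9;  ∫_0^3 1 dx = 3.
  Sum: 19683 − 19683/2 + 21870/7 + 243 + 729/5 − 81/2 + 27 + 9 + 3 = 467358/35.
  ∫_0^3 u'(x)^2 dx = ∫_0^3 (144*x^6 - 144*x^5 + 84*x^4 - 8*x^2 + 4*x + 1) dx. Term by term:
    ∫_0^3 144*x^6 dx = 314928/7;  ∫_0^3 -144*x^5 dx = -17496;  ∫_0^3 84*x^4 dx = 20412/5;
    ∫_0^3 -8*x^2 dx = -72;  ∫_0^3 4*x dx = 18;  ∫_0^3 1 dx = 3.
  Sum: 314928/7 − 17496 + 20412/5 − 72 + 18 + 3 = 1103379/35.
Adding: ||u||_{H^1}^2 = 467358/35 + 1103379/35 = 224391/5.


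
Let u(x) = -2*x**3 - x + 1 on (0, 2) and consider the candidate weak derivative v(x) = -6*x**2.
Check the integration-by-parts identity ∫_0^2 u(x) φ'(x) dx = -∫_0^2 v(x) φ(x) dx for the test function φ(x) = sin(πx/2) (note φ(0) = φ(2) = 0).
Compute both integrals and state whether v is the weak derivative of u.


LHS = -192/π^3 + 52/π, RHS = -192/π^3 + 48/π. No, v is not the weak derivative of u.

u(x) = -2*x**3 - x + 1, classical derivative u'(x) = -6*x**2 - 1.
φ(x) = sin(πx/2), so φ'(x) = π*cos(π*x/2)/2.
Note φ(0) = φ(2) = 0, so the boundary term u·φ vanishes.
LHS = ∫_0^2 u(x) φ'(x) dx = ∫_0^2 (-π*x^3*cos(π*x/2) - π*x*cos(π*x/2)/2 + π*cos(π*x/2)/2) dx. Term by term:
  ∫_0^2 π*cos(π*x/2)/2 dx = 0;  ∫_0^2 -π*x^3*cos(π*x/2) dx = -192/π^3 + 48/π;  ∫_0^2 -π*x*cos(π*x/2)/2 dx = 4/π.
Sum: 0 + -192/π^3 + 48/π + 4/π = -192/π^3 + 52/π.
So LHS = -192/π^3 + 52/π.
∫_0^2 v(x) φ(x) dx = ∫_0^2 (-6*x^2*sin(π*x/2)) dx. Term by term:
  ∫_0^2 -6*x^2*sin(π*x/2) dx = -48/π + 192/π^3.
So RHS = -∫_0^2 v(x) φ(x) dx = -192/π^3 + 48/π.
LHS − RHS = 4/π ≠ 0, so the identity fails.
(For a valid weak derivative the identity must hold for EVERY test function, in particular this one. The failure shows v is NOT the weak derivative of u.)
Correct weak derivative would be u'(x) = -6*x**2 - 1.


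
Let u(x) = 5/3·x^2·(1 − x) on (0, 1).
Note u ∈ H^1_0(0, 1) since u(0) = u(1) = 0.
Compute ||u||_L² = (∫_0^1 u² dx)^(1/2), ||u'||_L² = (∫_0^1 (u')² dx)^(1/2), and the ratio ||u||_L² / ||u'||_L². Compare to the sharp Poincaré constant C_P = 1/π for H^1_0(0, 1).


||u||_L² / ||u'||_L² = sqrt(14)/14 < C_P = 1/π.

u(x) = 5/3·x^2·(1 − x), so u'(x) = 5*x*(2 - 3*x)/3.
u(x) = 5/3·x^2·(1 − x) vanishes at x = 0 and x = 1, so u ∈ H^1_0(0, 1). Differentiate via the product rule and integrate the resulting polynomials term by term.
  ∫_0^1 u² dx = ∫_0^1 (25*x^6/9 - 50*x^5/9 + 25*x^4/9) dx. Term by term:
    ∫_0^1 25*x^6/9 dx = 25/63;  ∫_0^1 -50*x^5/9 dx = -25/27;  ∫_0^1 25*x^4/9 dx = 5/9.
  Sum: 25/63 − 25/27 + 5/9 = 5/189.
  ∫_0^1 (u')² dx = ∫_0^1 (25*x^4 - 100*x^3/3 + 100*x^2/9) dx. Term by term:
    ∫_0^1 25*x^4 dx = 5;  ∫_0^1 -100*x^3/3 dx = -25/3;  ∫_0^1 100*x^2/9 dx = 100/27.
  Sum: 5 − 25/3 + 100/27 = 10/27.
∫_0^1 u² dx = 5/189, so ||u||_L² = sqrt(105)/63.
∫_0^1 (u')² dx = 10/27, so ||u'||_L² = sqrt(30)/9.
Ratio ||u||_L² / ||u'||_L² = sqrt(14)/14.
Sharp Poincaré constant on H^1_0(0, 1) is C_P = L/π = 1/π, achieved by sin(π·x).
A polynomial bump cannot attain the sharp Poincaré constant (only the first sine eigenfunction does), so the ratio is strictly less than C_P, consistent with ||u||_L² ≤ C_P ||u'||_L².


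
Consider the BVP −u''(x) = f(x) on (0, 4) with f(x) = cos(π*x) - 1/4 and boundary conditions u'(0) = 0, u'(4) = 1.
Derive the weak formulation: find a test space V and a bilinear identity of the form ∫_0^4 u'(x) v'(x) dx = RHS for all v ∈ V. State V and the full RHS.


V = H^1(0, 4) (v unrestricted at boundary; u is determined up to an additive constant); weak form: ∫_0^4 u'v' dx = ∫_0^4 (cos(π*x) - 1/4) v dx + v(4) for all v ∈ V.

Multiply both sides by a test function v and integrate from 0 to 4:
  ∫_0^4 −u''(x) v(x) dx = ∫_0^4 f(x) v(x) dx.
Integrate the LHS by parts once:
  ∫_0^4 −u'' v dx = −[u'(x) v(x)]_0^4 + ∫_0^4 u'(x) v'(x) dx.
Thus ∫_0^4 u'(x) v'(x) dx = ∫_0^4 f(x) v(x) dx + [u'(x) v(x)]_0^4.
Choose V so that boundary terms are either known or forced to vanish.
u has inhomogeneous Neumann u'(0) = 0, u'(4) = 1. [u' v]_0^4 = (1)·v(4) − (0)·v(0) = v(4). Take V = H^1(0, 4); boundary term becomes part of RHS.
Weak formulation: find u (satisfying any essential BC) such that ∫_0^4 u'(x) v'(x) dx = ∫_0^4 f v dx + v(4) for all v ∈ V (Neumann data are natural BCs: they enter the RHS as boundary terms).
Substituting f(x) = cos(π*x) - 1/4, the right-hand side is ∫_0^4 (cos(π*x) - 1/4) v dx + v(4).
Compatibility check (pure Neumann): taking v ≡ 1 ∈ V gives 0 = ∫_0^4 f dx + (1) − (0), i.e. ∫_0^4 f dx must equal u'(0) − u'(4) = -1. Indeed ∫_0^4 (cos(π*x) - 1/4) dx = -1, so the data are compatible. The solution is then unique only up to an additive constant (fix it e.g. by requiring ∫_0^4 u dx = 0).


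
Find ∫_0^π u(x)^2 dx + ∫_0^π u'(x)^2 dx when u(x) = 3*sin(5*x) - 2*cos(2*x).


||u||_{H^1(0,π)}^2 = -200/7 + 127*π

u'(x) = 4*sin(2*x) + 15*cos(5*x).
Expand u² and (u')² and integrate term by term on (0, π), using: for integers n ≥ 1, ∫_0^π sin²(nx) dx = ∫_0^π cos²(nx) dx = π/2; for n ≠ n', ∫_0^π sin(nx)sin(n'x) dx = ∫_0^π cos(nx)cos(n'x) dx = 0; and by product-to-sum, ∫_0^π sin(nx)cos(n'x) dx = ½∫_0^π [sin((n+n')x) + sin((n−n')x)] dx, which is 0 when n+n' is even and 2n/(n²−n'²) when n+n' is odd (it need not vanish on (0, π)).
  u² squared terms: (-2)²·∫cos(2x)² dx = 4·π/2 = 2*π;  (3)²·∫sin(5x)² dx = 9·π/2 = 9*π/2.
  u² cross terms: 2·(-2)·(3)·∫cos(2x)·sin(5x) dx = -12·(10/21) = -40/7.
  So ∫_0^π u² dx = 2*π + 9*π/2 − 40/7 = -40/7 + 13*π/2.
  (u')² squared terms: (4)²·∫sin(2x)² dx = 16·π/2 = 8*π;  (15)²·∫cos(5x)² dx = 225·π/2 = 225*π/2.
  (u')² cross terms: 2·(4)·(15)·∫sin(2x)·cos(5x) dx = 120·(-4/21) = -160/7.
  So ∫_0^π (u')² dx = 8*π + 225*π/2 − 160/7 = -160/7 + 241*π/2.
||u||_{H^1}^2 = (-40/7 + 13*π/2) + (-160/7 + 241*π/2) = -200/7 + 127*π.


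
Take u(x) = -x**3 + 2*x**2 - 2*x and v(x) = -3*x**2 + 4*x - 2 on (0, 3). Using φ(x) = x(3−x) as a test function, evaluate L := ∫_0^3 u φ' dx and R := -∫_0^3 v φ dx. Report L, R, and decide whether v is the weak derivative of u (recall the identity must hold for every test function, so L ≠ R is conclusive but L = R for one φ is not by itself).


LHS = 369/20, RHS = 369/20. Yes, v = u' weakly.

u(x) = -x**3 + 2*x**2 - 2*x, classical derivative u'(x) = -3*x**2 + 4*x - 2.
φ(x) = x(3−x), so φ'(x) = 3 - 2*x.
Note φ(0) = φ(3) = 0, so the boundary term u·φ vanishes.
LHS = ∫_0^3 u(x) φ'(x) dx = ∫_0^3 (2*x^4 - 7*x^3 + 10*x^2 - 6*x) dx. Term by term:
  ∫_0^3 2*x^4 dx = 486/5;  ∫_0^3 -7*x^3 dx = -567/4;  ∫_0^3 10*x^2 dx = 90;
  ∫_0^3 -6*x dx = -27.
Sum: 486/5 − 567/4 + 90 − 27 = 369/20.
So LHS = 369/20.
∫_0^3 v(x) φ(x) dx = ∫_0^3 (3*x^4 - 13*x^3 + 14*x^2 - 6*x) dx. Term by term:
  ∫_0^3 3*x^4 dx = 729/5;  ∫_0^3 -13*x^3 dx = -1053/4;  ∫_0^3 14*x^2 dx = 126;
  ∫_0^3 -6*x dx = -27.
Sum: 729/5 − 1053/4 + 126 − 27 = -369/20.
So RHS = -∫_0^3 v(x) φ(x) dx = 369/20.
LHS = RHS, so the identity holds for this test φ.
Moreover u is smooth here and v(x) = u'(x) = -3*x**2 + 4*x - 2 pointwise, so the identity holds for every test function. Hence v is the weak derivative of u.


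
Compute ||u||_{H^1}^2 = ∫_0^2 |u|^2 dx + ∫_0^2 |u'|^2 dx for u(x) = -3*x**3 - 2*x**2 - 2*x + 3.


||u||_{H^1}^2 = 137834/105

The H^1 norm (squared) on an interval (0, L) is
  ||u||_{H^1}^2 = ∫_0^L u(x)^2 dx + ∫_0^L u'(x)^2 dx.
Compute u'(x) = -9*x**2 - 4*x - 2.
Then u(x)^2 = 9*x**6 + 12*x**5 + 16*x**4 - 10*x**3 - 8*x**2 - 12*x + 9 and u'(x)^2 = 81*x**4 + 72*x**3 + 52*x**2 + 16*x + 4.
Integrate each monomial from 0 to 2 using ∫_0^2 c·x^n dx = c·2^(n+1)/(n+1):
  ∫_0^2 u(x)^2 dx = ∫_0^2 (9*x^6 + 12*x^5 + 16*x^4 - 10*x^3 - 8*x^2 - 12*x + 9) dx. Term by term:
    ∫_0^2 9*x^6 dx = 1152/7;  ∫_0^2 12*x^5 dx = 128;  ∫_0^2 16*x^4 dx = 512/5;
    ∫_0^2 -10*x^3 dx = -40;  ∫_0^2 -8*x^2 dx = -64/3;  ∫_0^2 -12*x dx = -24;
    ∫_0^2 9 dx = 18.
  Sum: 1152/7 + 128 + 512/5 − 40 − 64/3 − 24 + 18 = 34402/105.
  ∫_0^2 u'(x)^2 dx = ∫_0^2 (81*x^4 + 72*x^3 + 52*x^2 + 16*x + 4) dx. Term by term:
    ∫_0^2 81*x^4 dx = 2592/5;  ∫_0^2 72*x^3 dx = 288;  ∫_0^2 52*x^2 dx = 416/3;
    ∫_0^2 16*x dx = 32;  ∫_0^2 4 dx = 8.
  Sum: 2592/5 + 288 + 416/3 + 32 + 8 = 14776/15.
Adding: ||u||_{H^1}^2 = 34402/105 + 14776/15 = 137834/105.


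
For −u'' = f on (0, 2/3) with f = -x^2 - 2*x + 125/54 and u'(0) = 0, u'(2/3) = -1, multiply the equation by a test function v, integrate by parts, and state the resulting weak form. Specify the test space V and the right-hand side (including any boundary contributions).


V = H^1(0, 2/3) (v unrestricted at boundary; u is determined up to an additive constant); weak form: ∫_0^2/3 u'v' dx = ∫_0^2/3 (-x^2 - 2*x + 125/54) v dx − v(2/3) for all v ∈ V.

Multiply both sides by a test function v and integrate from 0 to 2/3:
  ∫_0^2/3 −u''(x) v(x) dx = ∫_0^2/3 f(x) v(x) dx.
Integrate the LHS by parts once:
  ∫_0^2/3 −u'' v dx = −[u'(x) v(x)]_0^2/3 + ∫_0^2/3 u'(x) v'(x) dx.
Thus ∫_0^2/3 u'(x) v'(x) dx = ∫_0^2/3 f(x) v(x) dx + [u'(x) v(x)]_0^2/3.
Choose V so that boundary terms are either known or forced to vanish.
u has inhomogeneous Neumann u'(0) = 0, u'(2/3) = -1. [u' v]_0^2/3 = (-1)·v(2/3) − (0)·v(0) = − v(2/3). Take V = H^1(0, 2/3); boundary term becomes part of RHS.
Weak formulation: find u (satisfying any essential BC) such that ∫_0^2/3 u'(x) v'(x) dx = ∫_0^2/3 f v dx − v(2/3) for all v ∈ V (Neumann data are natural BCs: they enter the RHS as boundary terms).
Substituting f(x) = -x^2 - 2*x + 125/54, the right-hand side is ∫_0^2/3 (-x^2 - 2*x + 125/54) v dx − v(2/3).
Compatibility check (pure Neumann): taking v ≡ 1 ∈ V gives 0 = ∫_0^2/3 f dx + (-1) − (0), i.e. ∫_0^2/3 f dx must equal u'(0) − u'(2/3) = 1. Indeed ∫_0^2/3 (-x^2 - 2*x + 125/54) dx = 1, so the data are compatible. The solution is then unique only up to an additive constant (fix it e.g. by requiring ∫_0^2/3 u dx = 0).


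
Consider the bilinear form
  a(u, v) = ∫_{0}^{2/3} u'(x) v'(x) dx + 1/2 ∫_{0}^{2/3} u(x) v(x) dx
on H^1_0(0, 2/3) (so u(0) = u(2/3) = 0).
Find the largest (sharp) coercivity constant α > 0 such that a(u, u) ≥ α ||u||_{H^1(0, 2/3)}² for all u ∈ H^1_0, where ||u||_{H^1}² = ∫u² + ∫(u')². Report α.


α = (2 + 9*π^2)/(4 + 9*π^2)

Coercivity of a(·,·) on H^1_0(0, 2/3) means a(u, u) ≥ α ||u||_{H^1}² for every u ∈ H^1_0.
The interval has length L = 2/3, and Poincaré/coercivity depend only on L. Here a(u, u) = ∫(u')² + (1/2)·∫u².
Here 0 < c = 1/2 < 1. The condition a(u,u) ≥ α||u||_{H^1}² reads (1−α)∫(u')² ≥ (α−c)∫u². Any admissible α is ≤ 1 (rapidly oscillating u have ∫u²/∫(u')² → 0), and α = 1 would force 0 ≥ (1−c)∫u², impossible since c < 1; so 1−α > 0. By the sharp Poincaré inequality on H^1_0 of an interval of length L, ∫(u')² ≥ (π/L)²∫u² with equality for the first sine mode sin(π(x−x₀)/L) (x₀ the left endpoint), so the inequality holds for all u iff (1−α)(π/L)² ≥ α − c, i.e. α ≤ ((π/L)² + c)/((π/L)² + 1) = (1 + c(L/π)²)/(1 + (L/π)²). With (π/L)² = 9*π^2/4 and c = 1/2, the largest admissible constant is α = ((π/L)² + c)/((π/L)² + 1).
Simplifying, α = (2 + 9*π^2)/(4 + 9*π^2).


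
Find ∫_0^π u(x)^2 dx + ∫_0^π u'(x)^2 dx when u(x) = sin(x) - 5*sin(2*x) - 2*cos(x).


||u||_{H^1(0,π)}^2 = 160/3 + 135*π/2

u'(x) = 2*sin(x) + cos(x) - 10*cos(2*x).
Expand u² and (u')² and integrate term by term on (0, π), using: for integers n ≥ 1, ∫_0^π sin²(nx) dx = ∫_0^π cos²(nx) dx = π/2; for n ≠ n', ∫_0^π sin(nx)sin(n'x) dx = ∫_0^π cos(nx)cos(n'x) dx = 0; and by product-to-sum, ∫_0^π sin(nx)cos(n'x) dx = ½∫_0^π [sin((n+n')x) + sin((n−n')x)] dx, which is 0 when n+n' is even and 2n/(n²−n'²) when n+n' is odd (it need not vanish on (0, π)).
  u² squared terms: (-5)²·∫sin(2x)² dx = 25·π/2 = 25*π/2;  (-2)²·∫cos(x)² dx = 4·π/2 = 2*π;  (1)²·∫sin(x)² dx = 1·π/2 = π/2.
  u² cross terms: 2·(-5)·(-2)·∫sin(2x)·cos(x) dx = 20·(4/3) = 80/3;  2·(-5)·(1)·∫sin(2x)·sin(x) dx = -10·(0) = 0;  2·(-2)·(1)·∫cos(x)·sin(x) dx = -4·(0) = 0.
  So ∫_0^π u² dx = 25*π/2 + 2*π + π/2 + 80/3 + 0 + 0 = 80/3 + 15*π.
  (u')² squared terms: (-10)²·∫cos(2x)² dx = 100·π/2 = 50*π;  (2)²·∫sin(x)² dx = 4·π/2 = 2*π;  (1)²·∫cos(x)² dx = 1·π/2 = π/2.
  (u')² cross terms: 2·(-10)·(2)·∫cos(2x)·sin(x) dx = -40·(-2/3) = 80/3;  2·(-10)·(1)·∫cos(2x)·cos(x) dx = -20·(0) = 0;  2·(2)·(1)·∫sin(x)·cos(x) dx = 4·(0) = 0.
  So ∫_0^π (u')² dx = 50*π + 2*π + π/2 + 80/3 + 0 + 0 = 80/3 + 105*π/2.
||u||_{H^1}^2 = (80/3 + 15*π) + (80/3 + 105*π/2) = 160/3 + 135*π/2.


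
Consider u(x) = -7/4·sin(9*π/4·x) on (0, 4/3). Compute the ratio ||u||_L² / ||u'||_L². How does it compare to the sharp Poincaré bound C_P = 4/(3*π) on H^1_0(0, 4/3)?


||u||_L² / ||u'||_L² = 4/(9*π) < C_P = 4/(3*π).

u(x) = -7/4·sin(9*π/4·x), so u'(x) = -63*π*cos(9*π*x/4)/16.
Writing u(x) = A·sin(kπx/L) with A = -7/4 and k = 3, use ∫_0^L sin²(kπx/L) dx = L/2 and ∫_0^L cos²(kπx/L) dx = L/2.
u² = 49/16·sin²(9*π/4·x) and (u')² = 3969*π^2/256·cos²(9*π/4·x), and each of sin², cos² integrates to L/2 = 2/3 over (0, 4/3).
∫_0^4/3 u² dx = 49/24, so ||u||_L² = 7*sqrt(6)/12.
∫_0^4/3 (u')² dx = 1323*π^2/128, so ||u'||_L² = 21*sqrt(6)*π/16.
Ratio ||u||_L² / ||u'||_L² = 4/(9*π).
Sharp Poincaré constant on H^1_0(0, 4/3) is C_P = L/π = 4/(3*π), achieved by sin(3*π/4·x).
This is the k = 3 harmonic; the ratio L/(kπ) is strictly less than C_P = L/π, consistent with the sharp inequality ||u||_L² ≤ C_P ||u'||_L².


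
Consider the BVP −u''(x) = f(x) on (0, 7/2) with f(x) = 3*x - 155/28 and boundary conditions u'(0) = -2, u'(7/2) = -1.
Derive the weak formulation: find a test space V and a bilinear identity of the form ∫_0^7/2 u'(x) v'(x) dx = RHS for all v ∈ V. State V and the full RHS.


V = H^1(0, 7/2) (v unrestricted at boundary; u is determined up to an additive constant); weak form: ∫_0^7/2 u'v' dx = ∫_0^7/2 (3*x - 155/28) v dx − v(7/2) + 2·v(0) for all v ∈ V.

Multiply both sides by a test function v and integrate from 0 to 7/2:
  ∫_0^7/2 −u''(x) v(x) dx = ∫_0^7/2 f(x) v(x) dx.
Integrate the LHS by parts once:
  ∫_0^7/2 −u'' v dx = −[u'(x) v(x)]_0^7/2 + ∫_0^7/2 u'(x) v'(x) dx.
Thus ∫_0^7/2 u'(x) v'(x) dx = ∫_0^7/2 f(x) v(x) dx + [u'(x) v(x)]_0^7/2.
Choose V so that boundary terms are either known or forced to vanish.
u has inhomogeneous Neumann u'(0) = -2, u'(7/2) = -1. [u' v]_0^7/2 = (-1)·v(7/2) − (-2)·v(0) = − v(7/2) + 2·v(0). Take V = H^1(0, 7/2); boundary term becomes part of RHS.
Weak formulation: find u (satisfying any essential BC) such that ∫_0^7/2 u'(x) v'(x) dx = ∫_0^7/2 f v dx − v(7/2) + 2·v(0) for all v ∈ V (Neumann data are natural BCs: they enter the RHS as boundary terms).
Substituting f(x) = 3*x - 155/28, the right-hand side is ∫_0^7/2 (3*x - 155/28) v dx − v(7/2) + 2·v(0).
Compatibility check (pure Neumann): taking v ≡ 1 ∈ V gives 0 = ∫_0^7/2 f dx + (-1) − (-2), i.e. ∫_0^7/2 f dx must equal u'(0) − u'(7/2) = -1. Indeed ∫_0^7/2 (3*x - 155/28) dx = -1, so the data are compatible. The solution is then unique only up to an additive constant (fix it e.g. by requiring ∫_0^7/2 u dx = 0).


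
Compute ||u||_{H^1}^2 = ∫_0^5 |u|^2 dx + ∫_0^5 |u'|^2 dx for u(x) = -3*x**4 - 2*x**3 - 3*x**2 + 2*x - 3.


||u||_{H^1}^2 = 205627705/42

The H^1 norm (squared) on an interval (0, L) is
  ||u||_{H^1}^2 = ∫_0^L u(x)^2 dx + ∫_0^L u'(x)^2 dx.
Compute u'(x) = -12*x**3 - 6*x**2 - 6*x + 2.
Then u(x)^2 = 9*x**8 + 12*x**7 + 22*x**6 + 19*x**4 + 22*x**2 - 12*x + 9 and u'(x)^2 = 144*x**6 + 144*x**5 + 180*x**4 + 24*x**3 + 12*x**2 - 24*x + 4.
Integrate each monomial from 0 to 5 using ∫_0^5 c·x^n dx = c·5^(n+1)/(n+1):
  ∫_0^5 u(x)^2 dx = ∫_0^5 (9*x^8 + 12*x^7 + 22*x^6 + 19*x^4 + 22*x^2 - 12*x + 9) dx. Term by term:
    ∫_0^5 9*x^8 dx = 1953125;  ∫_0^5 12*x^7 dx = 1171875/2;  ∫_0^5 22*x^6 dx = 1718750/7;
    ∫_0^5 19*x^4 dx = 11875;  ∫_0^5 22*x^2 dx = 2750/3;  ∫_0^5 -12*x dx = -150;
    ∫_0^5 9 dx = 45.
  Sum: 1953125 + 1171875/2 + 1718750/7 + 11875 + 2750/3 − 150 + 45 = 117485965/42.
  ∫_0^5 u'(x)^2 dx = ∫_0^5 (144*x^6 + 144*x^5 + 180*x^4 + 24*x^3 + 12*x^2 - 24*x + 4) dx. Term by term:
    ∫_0^5 144*x^6 dx = 11250000/7;  ∫_0^5 144*x^5 dx = 375000;  ∫_0^5 180*x^4 dx = 112500;
    ∫_0^5 24*x^3 dx = 3750;  ∫_0^5 12*x^2 dx = 500;  ∫_0^5 -24*x dx = -300;
    ∫_0^5 4 dx = 20.
  Sum: 11250000/7 + 375000 + 112500 + 3750 + 500 − 300 + 20 = 14690290/7.
Adding: ||u||_{H^1}^2 = 117485965/42 + 14690290/7 = 205627705/42.


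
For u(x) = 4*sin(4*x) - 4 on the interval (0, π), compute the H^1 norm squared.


||u||_{H^1(0,π)}^2 = 152*π

u'(x) = 16*cos(4*x).
Expand u² and (u')² and integrate term by term on (0, π), using: for integers n ≥ 1, ∫_0^π sin²(nx) dx = ∫_0^π cos²(nx) dx = π/2; for n ≠ n', ∫_0^π sin(nx)sin(n'x) dx = ∫_0^π cos(nx)cos(n'x) dx = 0; and by product-to-sum, ∫_0^π sin(nx)cos(n'x) dx = ½∫_0^π [sin((n+n')x) + sin((n−n')x)] dx, which is 0 when n+n' is even and 2n/(n²−n'²) when n+n' is odd (it need not vanish on (0, π)). For the constant mode: ∫_0^π 1 dx = π, ∫_0^π cos(nx) dx = 0, ∫_0^π sin(nx) dx = (1−(−1)^n)/n.
  u² squared terms: (-4)²·∫1 dx = 16·π = 16*π;  (4)²·∫sin(4x)² dx = 16·π/2 = 8*π.
  u² cross terms: 2·(-4)·(4)·∫1·sin(4x) dx = -32·(0) = 0.
  So ∫_0^π u² dx = 16*π + 8*π + 0 = 24*π.
  (u')² squared terms: (16)²·∫cos(4x)² dx = 256·π/2 = 128*π.
  So ∫_0^π (u')² dx = 128*π.
||u||_{H^1}^2 = (24*π) + (128*π) = 152*π.


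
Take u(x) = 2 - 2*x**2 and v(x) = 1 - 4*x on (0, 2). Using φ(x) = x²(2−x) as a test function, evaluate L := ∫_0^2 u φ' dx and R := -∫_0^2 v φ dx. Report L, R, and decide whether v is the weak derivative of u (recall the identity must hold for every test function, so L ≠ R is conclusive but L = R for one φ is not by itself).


LHS = 32/5, RHS = 76/15. No, v is not the weak derivative of u.

u(x) = 2 - 2*x**2, classical derivative u'(x) = -4*x.
φ(x) = x²(2−x), so φ'(x) = x*(4 - 3*x).
Note φ(0) = φ(2) = 0, so the boundary term u·φ vanishes.
LHS = ∫_0^2 u(x) φ'(x) dx = ∫_0^2 (6*x^4 - 8*x^3 - 6*x^2 + 8*x) dx. Term by term:
  ∫_0^2 6*x^4 dx = 192/5;  ∫_0^2 -8*x^3 dx = -32;  ∫_0^2 -6*x^2 dx = -16;
  ∫_0^2 8*x dx = 16.
Sum: 192/5 − 32 − 16 + 16 = 32/5.
So LHS = 32/5.
∫_0^2 v(x) φ(x) dx = ∫_0^2 (4*x^4 - 9*x^3 + 2*x^2) dx. Term by term:
  ∫_0^2 4*x^4 dx = 128/5;  ∫_0^2 -9*x^3 dx = -36;  ∫_0^2 2*x^2 dx = 16/3.
Sum: 128/5 − 36 + 16/3 = -76/15.
So RHS = -∫_0^2 v(x) φ(x) dx = 76/15.
LHS − RHS = 4/3 ≠ 0, so the identity fails.
(For a valid weak derivative the identity must hold for EVERY test function, in particular this one. The failure shows v is NOT the weak derivative of u.)
Correct weak derivative would be u'(x) = -4*x.


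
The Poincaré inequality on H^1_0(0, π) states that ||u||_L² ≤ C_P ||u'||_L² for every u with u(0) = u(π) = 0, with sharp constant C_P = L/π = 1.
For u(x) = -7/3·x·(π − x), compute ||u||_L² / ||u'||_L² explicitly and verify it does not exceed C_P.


||u||_L² / ||u'||_L² = sqrt(10)*π/10 < C_P = 1.

u(x) = -7/3·x·(π − x), so u'(x) = 14*x/3 - 7*π/3.
u(x) = -7/3·x·(π − x) vanishes at x = 0 and x = π, so u ∈ H^1_0(0, π). Differentiate via the product rule and integrate the resulting polynomials term by term.
  ∫_0^π u² dx = ∫_0^π (49*x^4/9 - 98*π*x^3/9 + 49*π^2*x^2/9) dx. Term by term:
    ∫_0^π 49*x^4/9 dx = 49*π^5/45;  ∫_0^π -98*π*x^3/9 dx = -49*π^5/18;  ∫_0^π 49*π^2*x^2/9 dx = 49*π^5/27.
  Sum: 49*π^5/45 − 49*π^5/18 + 49*π^5/27 = 49*π^5/270.
  ∫_0^π (u')² dx = ∫_0^π (196*x^2/9 - 196*π*x/9 + 49*π^2/9) dx. Term by term:
    ∫_0^π 196*x^2/9 dx = 196*π^3/27;  ∫_0^π -196*π*x/9 dx = -98*π^3/9;  ∫_0^π 49*π^2/9 dx = 49*π^3/9.
  Sum: 196*π^3/27 − 98*π^3/9 + 49*π^3/9 = 49*π^3/27.
∫_0^π u² dx = 49*π^5/270, so ||u||_L² = 7*sqrt(30)*π^(5/2)/90.
∫_0^π (u')² dx = 49*π^3/27, so ||u'||_L² = 7*sqrt(3)*π^(3/2)/9.
Ratio ||u||_L² / ||u'||_L² = sqrt(10)*π/10.
Sharp Poincaré constant on H^1_0(0, π) is C_P = L/π = 1, achieved by sin(x).
A polynomial bump cannot attain the sharp Poincaré constant (only the first sine eigenfunction does), so the ratio is strictly less than C_P, consistent with ||u||_L² ≤ C_P ||u'||_L².
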